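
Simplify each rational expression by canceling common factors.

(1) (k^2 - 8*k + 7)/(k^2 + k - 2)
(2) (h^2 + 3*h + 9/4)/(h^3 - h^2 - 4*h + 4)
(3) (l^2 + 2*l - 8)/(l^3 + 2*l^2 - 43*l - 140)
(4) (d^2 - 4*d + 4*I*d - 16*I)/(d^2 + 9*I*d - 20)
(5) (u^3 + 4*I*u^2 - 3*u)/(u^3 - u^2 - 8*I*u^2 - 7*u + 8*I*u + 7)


(1) = (k - 7)/(k + 2)
(2) = (4*h^2 + 12*h + 9)/(4*h^3 - 4*h^2 - 16*h + 16)
(3) = (l - 2)/(l^2 - 2*l - 35)
(4) = (d - 4)/(d + 5*I)
(5) = (u^3 + 4*I*u^2 - 3*u)/(u^3 + u^2*(-1 - 8*I) + u*(-7 + 8*I) + 7)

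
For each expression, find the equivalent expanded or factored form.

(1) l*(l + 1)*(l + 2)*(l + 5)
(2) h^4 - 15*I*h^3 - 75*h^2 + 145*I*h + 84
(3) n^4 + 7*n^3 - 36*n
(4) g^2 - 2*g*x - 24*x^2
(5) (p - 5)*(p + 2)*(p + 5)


(1) = l^4 + 8*l^3 + 17*l^2 + 10*l
(2) = (h - 7*I)*(h - 4*I)*(h - 3*I)*(h - I)
(3) = n*(n - 2)*(n + 3)*(n + 6)
(4) = (g - 6*x)*(g + 4*x)
(5) = p^3 + 2*p^2 - 25*p - 50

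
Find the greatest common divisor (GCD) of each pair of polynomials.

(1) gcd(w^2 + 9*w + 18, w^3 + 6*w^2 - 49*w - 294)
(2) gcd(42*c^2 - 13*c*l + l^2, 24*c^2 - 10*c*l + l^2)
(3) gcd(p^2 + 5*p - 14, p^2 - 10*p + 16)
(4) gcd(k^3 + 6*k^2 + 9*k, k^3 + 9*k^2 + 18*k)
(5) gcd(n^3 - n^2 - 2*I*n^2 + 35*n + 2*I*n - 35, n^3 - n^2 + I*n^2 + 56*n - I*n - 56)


(1) = w + 6
(2) = gcd((-7*c + l)*(-6*c + l), (-6*c + l)*(-4*c + l)) = 6*c - l
(3) = p - 2
(4) = gcd(k*(k + 3)^2, k*(k + 3)*(k + 6)) = k^2 + 3*k
(5) = gcd((n - 1)*(n - 7*I)*(n + 5*I), (n - 1)*(n - 7*I)*(n + 8*I)) = n^2 + n*(-1 - 7*I) + 7*I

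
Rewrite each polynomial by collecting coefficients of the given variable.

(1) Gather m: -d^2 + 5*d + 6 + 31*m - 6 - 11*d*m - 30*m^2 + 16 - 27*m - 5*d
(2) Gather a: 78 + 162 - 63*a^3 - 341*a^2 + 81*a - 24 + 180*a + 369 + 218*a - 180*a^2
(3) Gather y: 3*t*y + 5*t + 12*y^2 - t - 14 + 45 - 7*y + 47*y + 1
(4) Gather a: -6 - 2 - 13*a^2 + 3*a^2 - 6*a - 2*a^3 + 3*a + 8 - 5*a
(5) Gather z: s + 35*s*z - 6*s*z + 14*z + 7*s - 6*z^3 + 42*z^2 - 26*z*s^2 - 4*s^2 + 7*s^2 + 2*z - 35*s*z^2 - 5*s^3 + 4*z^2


(1) = -d^2 - 30*m^2 + m*(4 - 11*d) + 16
(2) = -63*a^3 - 521*a^2 + 479*a + 585
(3) = 4*t + 12*y^2 + y*(3*t + 40) + 32
(4) = -2*a^3 - 10*a^2 - 8*a
(5) = -5*s^3 + 3*s^2 + 8*s - 6*z^3 + z^2*(46 - 35*s) + z*(-26*s^2 + 29*s + 16)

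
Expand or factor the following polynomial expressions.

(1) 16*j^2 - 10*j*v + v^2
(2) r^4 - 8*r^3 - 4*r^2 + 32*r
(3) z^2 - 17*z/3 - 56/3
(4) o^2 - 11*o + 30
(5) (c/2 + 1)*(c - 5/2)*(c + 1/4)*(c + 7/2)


(1) = (-8*j + v)*(-2*j + v)
(2) = r*(r - 8)*(r - 2)*(r + 2)
(3) = (z - 8)*(z + 7/3)
(4) = (o - 6)*(o - 5)
(5) = c^4/2 + 13*c^3/8 - 3*c^2 - 307*c/32 - 35/16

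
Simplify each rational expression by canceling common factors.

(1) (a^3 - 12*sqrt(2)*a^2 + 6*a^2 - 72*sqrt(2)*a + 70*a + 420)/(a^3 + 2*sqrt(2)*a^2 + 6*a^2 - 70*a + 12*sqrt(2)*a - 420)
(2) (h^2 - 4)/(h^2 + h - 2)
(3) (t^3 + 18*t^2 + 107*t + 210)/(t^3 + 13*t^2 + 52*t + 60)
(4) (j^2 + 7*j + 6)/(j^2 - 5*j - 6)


(1) = (a - 7*sqrt(2))/(a + 7*sqrt(2))
(2) = (h - 2)/(h - 1)
(3) = (t + 7)/(t + 2)
(4) = (j + 6)/(j - 6)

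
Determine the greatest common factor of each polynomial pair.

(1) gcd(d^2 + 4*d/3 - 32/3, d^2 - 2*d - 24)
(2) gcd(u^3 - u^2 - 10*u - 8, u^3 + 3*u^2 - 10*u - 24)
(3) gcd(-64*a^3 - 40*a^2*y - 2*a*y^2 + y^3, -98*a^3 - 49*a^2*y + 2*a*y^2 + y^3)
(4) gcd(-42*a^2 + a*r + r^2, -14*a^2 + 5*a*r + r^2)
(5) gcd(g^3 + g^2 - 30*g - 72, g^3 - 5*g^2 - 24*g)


(1) = gcd((d - 8/3)*(d + 4), (d - 6)*(d + 4)) = d + 4
(2) = gcd((u - 4)*(u + 1)*(u + 2), (u - 3)*(u + 2)*(u + 4)) = u + 2
(3) = gcd((-8*a + y)*(2*a + y)*(4*a + y), (-7*a + y)*(2*a + y)*(7*a + y)) = 2*a + y
(4) = gcd((-6*a + r)*(7*a + r), (-2*a + r)*(7*a + r)) = 7*a + r
(5) = g + 3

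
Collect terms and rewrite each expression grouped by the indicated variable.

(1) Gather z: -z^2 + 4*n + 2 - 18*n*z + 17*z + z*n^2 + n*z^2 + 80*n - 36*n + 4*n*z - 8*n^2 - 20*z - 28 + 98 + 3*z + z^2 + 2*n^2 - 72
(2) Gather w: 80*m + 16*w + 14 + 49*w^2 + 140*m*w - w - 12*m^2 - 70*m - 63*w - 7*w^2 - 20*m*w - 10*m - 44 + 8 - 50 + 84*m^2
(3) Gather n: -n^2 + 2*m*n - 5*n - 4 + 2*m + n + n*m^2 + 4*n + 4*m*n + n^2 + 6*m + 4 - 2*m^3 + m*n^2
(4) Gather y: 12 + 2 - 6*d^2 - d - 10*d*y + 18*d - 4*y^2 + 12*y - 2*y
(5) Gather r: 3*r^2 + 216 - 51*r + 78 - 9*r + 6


(1) = -6*n^2 + n*z^2 + 48*n + z*(n^2 - 14*n)
(2) = 72*m^2 + 42*w^2 + w*(120*m - 48) - 72
(3) = -2*m^3 + m*n^2 + 8*m + n*(m^2 + 6*m)
(4) = -6*d^2 + 17*d - 4*y^2 + y*(10 - 10*d) + 14
(5) = 3*r^2 - 60*r + 300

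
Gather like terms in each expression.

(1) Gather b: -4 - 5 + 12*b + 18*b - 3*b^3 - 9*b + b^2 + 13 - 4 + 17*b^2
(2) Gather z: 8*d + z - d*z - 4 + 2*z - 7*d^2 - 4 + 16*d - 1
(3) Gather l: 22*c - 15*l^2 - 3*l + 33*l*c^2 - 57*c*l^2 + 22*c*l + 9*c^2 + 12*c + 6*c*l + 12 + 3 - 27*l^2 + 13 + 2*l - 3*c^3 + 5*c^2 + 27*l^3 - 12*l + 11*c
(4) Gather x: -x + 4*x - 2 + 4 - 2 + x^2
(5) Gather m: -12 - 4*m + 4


(1) = -3*b^3 + 18*b^2 + 21*b
(2) = -7*d^2 + 24*d + z*(3 - d) - 9
(3) = -3*c^3 + 14*c^2 + 45*c + 27*l^3 + l^2*(-57*c - 42) + l*(33*c^2 + 28*c - 13) + 28
(4) = x^2 + 3*x
(5) = -4*m - 8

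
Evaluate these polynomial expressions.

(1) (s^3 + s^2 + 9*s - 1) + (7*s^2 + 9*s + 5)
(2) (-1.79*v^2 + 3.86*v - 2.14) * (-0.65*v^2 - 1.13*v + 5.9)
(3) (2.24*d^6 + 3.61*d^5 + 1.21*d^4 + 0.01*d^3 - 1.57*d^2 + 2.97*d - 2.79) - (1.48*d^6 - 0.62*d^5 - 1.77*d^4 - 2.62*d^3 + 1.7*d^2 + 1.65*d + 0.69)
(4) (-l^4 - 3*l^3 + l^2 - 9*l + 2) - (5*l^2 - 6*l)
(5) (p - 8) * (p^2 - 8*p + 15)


(1) = s^3 + 8*s^2 + 18*s + 4
(2) = 1.1635*v^4 - 0.4863*v^3 - 13.5318*v^2 + 25.1922*v - 12.626
(3) = 0.76*d^6 + 4.23*d^5 + 2.98*d^4 + 2.63*d^3 - 3.27*d^2 + 1.32*d - 3.48
(4) = -l^4 - 3*l^3 - 4*l^2 - 3*l + 2
(5) = p^3 - 16*p^2 + 79*p - 120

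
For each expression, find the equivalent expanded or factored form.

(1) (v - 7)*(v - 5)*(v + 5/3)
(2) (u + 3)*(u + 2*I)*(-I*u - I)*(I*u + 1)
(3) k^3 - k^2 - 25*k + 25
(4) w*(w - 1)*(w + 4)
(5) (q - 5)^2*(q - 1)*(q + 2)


(1) = v^3 - 31*v^2/3 + 15*v + 175/3
(2) = u^4 + 4*u^3 + I*u^3 + 5*u^2 + 4*I*u^2 + 8*u + 3*I*u + 6
(3) = (k - 5)*(k - 1)*(k + 5)
(4) = w^3 + 3*w^2 - 4*w
(5) = q^4 - 9*q^3 + 13*q^2 + 45*q - 50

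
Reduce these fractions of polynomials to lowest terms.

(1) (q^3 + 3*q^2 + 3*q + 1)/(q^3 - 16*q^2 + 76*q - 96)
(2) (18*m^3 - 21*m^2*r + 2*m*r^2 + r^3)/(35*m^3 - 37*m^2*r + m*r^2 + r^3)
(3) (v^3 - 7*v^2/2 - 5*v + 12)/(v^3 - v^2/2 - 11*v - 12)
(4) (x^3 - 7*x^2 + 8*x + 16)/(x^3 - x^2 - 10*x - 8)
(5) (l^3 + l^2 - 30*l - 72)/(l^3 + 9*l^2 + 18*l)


(1) = (q^3 + 3*q^2 + 3*q + 1)/(q^3 - 16*q^2 + 76*q - 96)
(2) = (-18*m^2 + 3*m*r + r^2)/(-35*m^2 + 2*m*r + r^2)
(3) = (2*v - 3)/(2*v + 3)
(4) = (x - 4)/(x + 2)
(5) = (l^2 - 2*l - 24)/(l^2 + 6*l)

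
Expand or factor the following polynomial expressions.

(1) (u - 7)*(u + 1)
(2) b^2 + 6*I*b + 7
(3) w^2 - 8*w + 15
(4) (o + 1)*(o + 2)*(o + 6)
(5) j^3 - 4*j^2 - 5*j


(1) = u^2 - 6*u - 7
(2) = (b - I)*(b + 7*I)
(3) = (w - 5)*(w - 3)
(4) = o^3 + 9*o^2 + 20*o + 12
(5) = j*(j - 5)*(j + 1)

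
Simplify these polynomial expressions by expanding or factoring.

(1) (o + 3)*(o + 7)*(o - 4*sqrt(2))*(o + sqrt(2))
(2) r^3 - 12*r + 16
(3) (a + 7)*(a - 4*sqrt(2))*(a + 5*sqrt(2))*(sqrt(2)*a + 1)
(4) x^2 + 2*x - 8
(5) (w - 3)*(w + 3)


(1) = o^4 - 3*sqrt(2)*o^3 + 10*o^3 - 30*sqrt(2)*o^2 + 13*o^2 - 63*sqrt(2)*o - 80*o - 168
(2) = (r - 2)^2*(r + 4)
(3) = sqrt(2)*a^4 + 3*a^3 + 7*sqrt(2)*a^3 - 39*sqrt(2)*a^2 + 21*a^2 - 273*sqrt(2)*a - 40*a - 280
(4) = (x - 2)*(x + 4)
(5) = w^2 - 9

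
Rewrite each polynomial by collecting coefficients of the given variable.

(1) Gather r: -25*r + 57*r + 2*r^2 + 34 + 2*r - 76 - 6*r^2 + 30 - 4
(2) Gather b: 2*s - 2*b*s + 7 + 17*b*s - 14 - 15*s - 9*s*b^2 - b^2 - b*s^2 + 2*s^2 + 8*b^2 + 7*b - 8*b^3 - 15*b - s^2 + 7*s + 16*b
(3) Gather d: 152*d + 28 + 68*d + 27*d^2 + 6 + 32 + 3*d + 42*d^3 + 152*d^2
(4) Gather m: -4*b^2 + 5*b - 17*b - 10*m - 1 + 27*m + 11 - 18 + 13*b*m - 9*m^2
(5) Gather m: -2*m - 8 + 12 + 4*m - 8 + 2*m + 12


(1) = -4*r^2 + 34*r - 16
(2) = -8*b^3 + b^2*(7 - 9*s) + b*(-s^2 + 15*s + 8) + s^2 - 6*s - 7
(3) = 42*d^3 + 179*d^2 + 223*d + 66
(4) = -4*b^2 - 12*b - 9*m^2 + m*(13*b + 17) - 8
(5) = 4*m + 8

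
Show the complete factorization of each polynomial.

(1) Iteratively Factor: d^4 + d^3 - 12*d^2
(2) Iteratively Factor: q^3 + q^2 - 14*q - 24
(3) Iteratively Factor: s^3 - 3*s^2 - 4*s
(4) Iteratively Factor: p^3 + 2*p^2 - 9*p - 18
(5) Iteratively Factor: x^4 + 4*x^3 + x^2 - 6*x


(1) = (d - 3)*(d^3 + 4*d^2) = d*(d - 3)*(d^2 + 4*d) = d^2*(d - 3)*(d + 4)
(2) = (q - 4)*(q^2 + 5*q + 6) = (q - 4)*(q + 2)*(q + 3)
(3) = (s - 4)*(s^2 + s) = (s - 4)*(s + 1)*(s)
(4) = (p + 3)*(p^2 - p - 6) = (p + 2)*(p + 3)*(p - 3)
(5) = (x + 3)*(x^3 + x^2 - 2*x) = (x + 2)*(x + 3)*(x^2 - x) = x*(x + 2)*(x + 3)*(x - 1)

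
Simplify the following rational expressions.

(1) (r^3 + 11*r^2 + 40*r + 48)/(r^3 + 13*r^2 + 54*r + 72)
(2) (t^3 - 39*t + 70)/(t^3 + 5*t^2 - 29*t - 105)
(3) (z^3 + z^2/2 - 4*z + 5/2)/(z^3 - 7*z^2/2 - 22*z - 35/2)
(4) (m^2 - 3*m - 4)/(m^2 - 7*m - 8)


(1) = (r + 4)/(r + 6)
(2) = (t - 2)/(t + 3)
(3) = (z^2 - 2*z + 1)/(z^2 - 6*z - 7)
(4) = (m - 4)/(m - 8)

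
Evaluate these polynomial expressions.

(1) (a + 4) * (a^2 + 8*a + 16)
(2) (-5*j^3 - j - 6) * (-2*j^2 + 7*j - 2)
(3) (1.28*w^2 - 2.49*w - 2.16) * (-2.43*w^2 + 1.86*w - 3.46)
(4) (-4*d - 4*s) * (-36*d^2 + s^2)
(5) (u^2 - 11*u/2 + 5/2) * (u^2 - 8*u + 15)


(1) = a^3 + 12*a^2 + 48*a + 64
(2) = 10*j^5 - 35*j^4 + 12*j^3 + 5*j^2 - 40*j + 12
(3) = -3.1104*w^4 + 8.4315*w^3 - 3.8114*w^2 + 4.5978*w + 7.4736
(4) = 144*d^3 + 144*d^2*s - 4*d*s^2 - 4*s^3
(5) = u^4 - 27*u^3/2 + 123*u^2/2 - 205*u/2 + 75/2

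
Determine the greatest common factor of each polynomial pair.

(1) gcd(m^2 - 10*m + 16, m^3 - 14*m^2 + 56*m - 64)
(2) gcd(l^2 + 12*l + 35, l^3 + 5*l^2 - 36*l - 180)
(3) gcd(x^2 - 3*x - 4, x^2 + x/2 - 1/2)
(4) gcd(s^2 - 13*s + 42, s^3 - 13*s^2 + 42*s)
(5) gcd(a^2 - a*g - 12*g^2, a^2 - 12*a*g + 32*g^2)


(1) = m^2 - 10*m + 16
(2) = l + 5
(3) = gcd((x - 4)*(x + 1), (x - 1/2)*(x + 1)) = x + 1
(4) = gcd((s - 7)*(s - 6), s*(s - 7)*(s - 6)) = s^2 - 13*s + 42
(5) = a - 4*g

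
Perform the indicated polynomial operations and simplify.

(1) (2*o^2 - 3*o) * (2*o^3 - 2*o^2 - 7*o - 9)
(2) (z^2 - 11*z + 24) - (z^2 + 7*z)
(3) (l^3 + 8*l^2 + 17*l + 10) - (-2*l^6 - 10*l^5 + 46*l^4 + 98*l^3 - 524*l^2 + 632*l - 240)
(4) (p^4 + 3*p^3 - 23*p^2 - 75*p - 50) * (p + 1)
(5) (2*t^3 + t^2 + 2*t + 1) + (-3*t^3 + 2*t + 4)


(1) = 4*o^5 - 10*o^4 - 8*o^3 + 3*o^2 + 27*o
(2) = 24 - 18*z
(3) = 2*l^6 + 10*l^5 - 46*l^4 - 97*l^3 + 532*l^2 - 615*l + 250
(4) = p^5 + 4*p^4 - 20*p^3 - 98*p^2 - 125*p - 50
(5) = -t^3 + t^2 + 4*t + 5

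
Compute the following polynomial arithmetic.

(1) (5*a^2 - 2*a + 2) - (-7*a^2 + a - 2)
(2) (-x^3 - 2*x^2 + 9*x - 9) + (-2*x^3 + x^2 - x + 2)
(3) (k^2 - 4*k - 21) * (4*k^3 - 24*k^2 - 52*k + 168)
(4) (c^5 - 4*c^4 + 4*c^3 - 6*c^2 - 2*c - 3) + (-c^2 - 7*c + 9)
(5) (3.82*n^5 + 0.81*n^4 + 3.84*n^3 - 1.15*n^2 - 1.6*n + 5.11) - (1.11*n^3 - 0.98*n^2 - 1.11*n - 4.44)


(1) = 12*a^2 - 3*a + 4
(2) = -3*x^3 - x^2 + 8*x - 7
(3) = 4*k^5 - 40*k^4 - 40*k^3 + 880*k^2 + 420*k - 3528
(4) = c^5 - 4*c^4 + 4*c^3 - 7*c^2 - 9*c + 6
(5) = 3.82*n^5 + 0.81*n^4 + 2.73*n^3 - 0.17*n^2 - 0.49*n + 9.55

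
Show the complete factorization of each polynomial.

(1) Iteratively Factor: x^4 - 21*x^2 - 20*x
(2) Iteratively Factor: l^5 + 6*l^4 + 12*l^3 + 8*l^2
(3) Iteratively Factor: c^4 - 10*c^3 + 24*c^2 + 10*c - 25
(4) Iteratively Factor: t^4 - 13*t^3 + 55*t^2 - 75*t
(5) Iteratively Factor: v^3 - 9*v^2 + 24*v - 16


(1) = (x + 4)*(x^3 - 4*x^2 - 5*x) = (x + 1)*(x + 4)*(x^2 - 5*x) = x*(x + 1)*(x + 4)*(x - 5)
(2) = (l + 2)*(l^4 + 4*l^3 + 4*l^2) = l*(l + 2)*(l^3 + 4*l^2 + 4*l) = l*(l + 2)^2*(l^2 + 2*l) = l*(l + 2)^3*(l)
(3) = (c + 1)*(c^3 - 11*c^2 + 35*c - 25) = (c - 1)*(c + 1)*(c^2 - 10*c + 25) = (c - 5)*(c - 1)*(c + 1)*(c - 5)
(4) = (t - 3)*(t^3 - 10*t^2 + 25*t) = (t - 5)*(t - 3)*(t^2 - 5*t) = t*(t - 5)*(t - 3)*(t - 5)
(5) = (v - 4)*(v^2 - 5*v + 4) = (v - 4)^2*(v - 1)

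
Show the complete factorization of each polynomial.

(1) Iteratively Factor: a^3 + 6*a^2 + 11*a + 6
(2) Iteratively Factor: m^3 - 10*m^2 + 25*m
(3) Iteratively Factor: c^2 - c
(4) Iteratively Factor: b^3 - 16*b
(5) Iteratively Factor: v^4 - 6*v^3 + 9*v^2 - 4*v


(1) = (a + 2)*(a^2 + 4*a + 3) = (a + 2)*(a + 3)*(a + 1)
(2) = (m - 5)*(m^2 - 5*m) = m*(m - 5)*(m - 5)
(3) = (c - 1)*(c)
(4) = (b - 4)*(b^2 + 4*b) = (b - 4)*(b + 4)*(b)
(5) = (v - 4)*(v^3 - 2*v^2 + v) = v*(v - 4)*(v^2 - 2*v + 1) = v*(v - 4)*(v - 1)*(v - 1)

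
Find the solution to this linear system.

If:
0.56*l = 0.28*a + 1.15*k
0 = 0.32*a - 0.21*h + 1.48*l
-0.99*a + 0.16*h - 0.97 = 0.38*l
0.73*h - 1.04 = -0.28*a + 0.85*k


Then:
a = -0.81
h = 2.24
k = 0.44
l = 0.49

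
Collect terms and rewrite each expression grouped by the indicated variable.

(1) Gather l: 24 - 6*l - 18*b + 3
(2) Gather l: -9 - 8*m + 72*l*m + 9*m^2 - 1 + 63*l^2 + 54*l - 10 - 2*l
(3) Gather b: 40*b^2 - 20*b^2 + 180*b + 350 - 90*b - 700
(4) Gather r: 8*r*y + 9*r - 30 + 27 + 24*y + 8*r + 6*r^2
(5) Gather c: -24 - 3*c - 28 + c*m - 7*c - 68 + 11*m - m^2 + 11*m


(1) = -18*b - 6*l + 27
(2) = 63*l^2 + l*(72*m + 52) + 9*m^2 - 8*m - 20
(3) = 20*b^2 + 90*b - 350
(4) = 6*r^2 + r*(8*y + 17) + 24*y - 3
(5) = c*(m - 10) - m^2 + 22*m - 120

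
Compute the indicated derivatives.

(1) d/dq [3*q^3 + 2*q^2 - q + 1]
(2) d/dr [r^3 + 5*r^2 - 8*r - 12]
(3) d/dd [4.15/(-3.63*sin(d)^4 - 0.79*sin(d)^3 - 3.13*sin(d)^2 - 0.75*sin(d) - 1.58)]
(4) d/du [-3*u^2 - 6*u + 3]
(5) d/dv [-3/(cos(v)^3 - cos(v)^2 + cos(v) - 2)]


(1) = 9*q^2 + 4*q - 1
(2) = 3*r^2 + 10*r - 8
(3) = (60.258*sin(d)^3 + 9.8355*sin(d)^2 + 25.979*sin(d) + 3.1125)*cos(d)/(3.63*sin(d)^4 + 0.79*sin(d)^3 + 3.13*sin(d)^2 + 0.75*sin(d) + 1.58)^2
(4) = -6*u - 6
(5) = 3*(-3*cos(v)^2 + 2*cos(v) - 1)*sin(v)/(cos(v)^3 - cos(v)^2 + cos(v) - 2)^2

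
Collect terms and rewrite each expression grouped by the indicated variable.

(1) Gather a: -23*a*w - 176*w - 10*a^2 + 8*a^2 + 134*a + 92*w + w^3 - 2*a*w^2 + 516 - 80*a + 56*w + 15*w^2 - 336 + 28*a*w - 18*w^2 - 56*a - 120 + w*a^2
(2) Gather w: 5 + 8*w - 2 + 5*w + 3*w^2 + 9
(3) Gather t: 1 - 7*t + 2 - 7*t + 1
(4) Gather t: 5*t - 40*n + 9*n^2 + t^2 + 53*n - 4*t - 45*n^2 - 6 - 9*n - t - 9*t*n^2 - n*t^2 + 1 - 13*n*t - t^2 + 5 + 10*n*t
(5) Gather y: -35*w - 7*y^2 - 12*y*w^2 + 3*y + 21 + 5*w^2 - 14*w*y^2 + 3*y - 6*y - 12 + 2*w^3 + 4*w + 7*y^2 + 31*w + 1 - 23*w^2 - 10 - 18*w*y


(1) = a^2*(w - 2) + a*(-2*w^2 + 5*w - 2) + w^3 - 3*w^2 - 28*w + 60
(2) = 3*w^2 + 13*w + 12
(3) = 4 - 14*t
(4) = -36*n^2 - n*t^2 + 4*n + t*(-9*n^2 - 3*n)
(5) = 2*w^3 - 18*w^2 - 14*w*y^2 + y*(-12*w^2 - 18*w)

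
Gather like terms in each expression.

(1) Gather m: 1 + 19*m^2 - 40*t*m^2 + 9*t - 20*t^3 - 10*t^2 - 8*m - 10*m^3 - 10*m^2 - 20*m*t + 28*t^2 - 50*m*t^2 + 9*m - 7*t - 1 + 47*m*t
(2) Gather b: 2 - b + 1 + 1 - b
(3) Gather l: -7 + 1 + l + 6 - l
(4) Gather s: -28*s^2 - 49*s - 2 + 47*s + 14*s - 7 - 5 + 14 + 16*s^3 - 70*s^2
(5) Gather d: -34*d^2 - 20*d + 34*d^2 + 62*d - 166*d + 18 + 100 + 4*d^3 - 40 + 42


(1) = -10*m^3 + m^2*(9 - 40*t) + m*(-50*t^2 + 27*t + 1) - 20*t^3 + 18*t^2 + 2*t
(2) = 4 - 2*b
(3) = 0
(4) = 16*s^3 - 98*s^2 + 12*s
(5) = 4*d^3 - 124*d + 120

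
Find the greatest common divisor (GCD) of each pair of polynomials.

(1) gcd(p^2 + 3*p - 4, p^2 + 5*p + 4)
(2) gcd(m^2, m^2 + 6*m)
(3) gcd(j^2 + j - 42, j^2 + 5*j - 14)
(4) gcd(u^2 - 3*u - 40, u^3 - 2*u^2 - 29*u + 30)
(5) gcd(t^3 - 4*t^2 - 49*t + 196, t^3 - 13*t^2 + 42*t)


(1) = p + 4
(2) = gcd(m^2, m*(m + 6)) = m
(3) = j + 7
(4) = u + 5
(5) = gcd((t - 7)*(t - 4)*(t + 7), t*(t - 7)*(t - 6)) = t - 7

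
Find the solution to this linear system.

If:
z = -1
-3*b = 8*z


Then:
b = 8/3
z = -1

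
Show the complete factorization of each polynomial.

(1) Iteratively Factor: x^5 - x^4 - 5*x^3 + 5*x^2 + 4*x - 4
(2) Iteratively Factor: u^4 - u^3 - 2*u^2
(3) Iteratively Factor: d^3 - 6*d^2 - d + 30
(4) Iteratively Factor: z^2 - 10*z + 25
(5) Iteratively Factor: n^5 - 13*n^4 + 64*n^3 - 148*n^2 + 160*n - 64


(1) = (x + 2)*(x^4 - 3*x^3 + x^2 + 3*x - 2) = (x - 2)*(x + 2)*(x^3 - x^2 - x + 1) = (x - 2)*(x - 1)*(x + 2)*(x^2 - 1) = (x - 2)*(x - 1)^2*(x + 2)*(x + 1)
(2) = (u)*(u^3 - u^2 - 2*u) = u^2*(u^2 - u - 2) = u^2*(u + 1)*(u - 2)
(3) = (d + 2)*(d^2 - 8*d + 15) = (d - 5)*(d + 2)*(d - 3)
(4) = (z - 5)*(z - 5)
(5) = (n - 2)*(n^4 - 11*n^3 + 42*n^2 - 64*n + 32) = (n - 2)*(n - 1)*(n^3 - 10*n^2 + 32*n - 32) = (n - 4)*(n - 2)*(n - 1)*(n^2 - 6*n + 8) = (n - 4)*(n - 2)^2*(n - 1)*(n - 4)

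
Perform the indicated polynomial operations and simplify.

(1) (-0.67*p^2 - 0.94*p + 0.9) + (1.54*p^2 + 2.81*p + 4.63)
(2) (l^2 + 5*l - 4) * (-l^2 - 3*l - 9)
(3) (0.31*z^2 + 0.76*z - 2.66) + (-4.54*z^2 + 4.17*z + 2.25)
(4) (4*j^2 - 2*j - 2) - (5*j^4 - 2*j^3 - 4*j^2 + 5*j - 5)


(1) = 0.87*p^2 + 1.87*p + 5.53
(2) = -l^4 - 8*l^3 - 20*l^2 - 33*l + 36
(3) = -4.23*z^2 + 4.93*z - 0.41
(4) = -5*j^4 + 2*j^3 + 8*j^2 - 7*j + 3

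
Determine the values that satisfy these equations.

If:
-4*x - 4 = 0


Then:
x = -1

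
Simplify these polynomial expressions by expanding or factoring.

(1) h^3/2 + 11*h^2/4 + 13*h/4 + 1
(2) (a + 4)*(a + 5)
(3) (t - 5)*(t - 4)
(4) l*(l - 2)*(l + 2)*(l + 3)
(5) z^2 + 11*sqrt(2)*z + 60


(1) = (h/2 + 1/2)*(h + 1/2)*(h + 4)
(2) = a^2 + 9*a + 20
(3) = t^2 - 9*t + 20
(4) = l^4 + 3*l^3 - 4*l^2 - 12*l
(5) = (z + 5*sqrt(2))*(z + 6*sqrt(2))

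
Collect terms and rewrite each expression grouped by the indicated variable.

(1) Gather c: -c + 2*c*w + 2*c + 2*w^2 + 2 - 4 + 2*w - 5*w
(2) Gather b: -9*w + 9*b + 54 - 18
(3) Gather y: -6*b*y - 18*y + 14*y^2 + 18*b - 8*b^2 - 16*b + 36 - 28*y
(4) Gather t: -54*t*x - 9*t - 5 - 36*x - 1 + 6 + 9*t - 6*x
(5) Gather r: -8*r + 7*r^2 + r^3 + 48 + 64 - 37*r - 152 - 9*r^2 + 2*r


(1) = c*(2*w + 1) + 2*w^2 - 3*w - 2
(2) = 9*b - 9*w + 36
(3) = -8*b^2 + 2*b + 14*y^2 + y*(-6*b - 46) + 36
(4) = -54*t*x - 42*x
(5) = r^3 - 2*r^2 - 43*r - 40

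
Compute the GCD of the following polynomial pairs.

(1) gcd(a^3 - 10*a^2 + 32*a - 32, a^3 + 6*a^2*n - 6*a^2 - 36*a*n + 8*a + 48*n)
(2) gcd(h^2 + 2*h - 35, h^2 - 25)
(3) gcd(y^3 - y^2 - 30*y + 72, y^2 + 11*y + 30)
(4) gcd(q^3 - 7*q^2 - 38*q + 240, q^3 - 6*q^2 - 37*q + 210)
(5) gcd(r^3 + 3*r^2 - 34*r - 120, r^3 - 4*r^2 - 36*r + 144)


(1) = gcd((a - 4)^2*(a - 2), (a - 4)*(a - 2)*(a + 6*n)) = a^2 - 6*a + 8
(2) = h - 5
(3) = gcd((y - 4)*(y - 3)*(y + 6), (y + 5)*(y + 6)) = y + 6
(4) = q^2 + q - 30
(5) = r - 6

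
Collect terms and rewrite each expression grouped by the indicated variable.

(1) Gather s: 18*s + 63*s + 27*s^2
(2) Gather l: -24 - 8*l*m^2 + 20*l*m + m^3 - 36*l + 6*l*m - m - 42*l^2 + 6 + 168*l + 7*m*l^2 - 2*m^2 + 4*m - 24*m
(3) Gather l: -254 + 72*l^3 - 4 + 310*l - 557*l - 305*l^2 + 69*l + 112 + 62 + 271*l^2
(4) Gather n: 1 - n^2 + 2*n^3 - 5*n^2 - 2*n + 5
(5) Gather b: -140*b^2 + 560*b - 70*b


(1) = 27*s^2 + 81*s
(2) = l^2*(7*m - 42) + l*(-8*m^2 + 26*m + 132) + m^3 - 2*m^2 - 21*m - 18
(3) = 72*l^3 - 34*l^2 - 178*l - 84
(4) = 2*n^3 - 6*n^2 - 2*n + 6
(5) = -140*b^2 + 490*b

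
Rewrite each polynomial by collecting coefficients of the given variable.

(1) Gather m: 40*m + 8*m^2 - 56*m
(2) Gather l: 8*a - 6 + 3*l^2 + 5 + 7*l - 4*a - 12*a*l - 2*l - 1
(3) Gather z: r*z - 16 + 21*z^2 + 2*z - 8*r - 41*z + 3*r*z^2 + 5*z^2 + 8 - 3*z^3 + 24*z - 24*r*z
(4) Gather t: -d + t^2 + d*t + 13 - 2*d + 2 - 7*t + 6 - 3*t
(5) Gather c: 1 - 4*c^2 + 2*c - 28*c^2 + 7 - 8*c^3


(1) = 8*m^2 - 16*m
(2) = 4*a + 3*l^2 + l*(5 - 12*a) - 2
(3) = -8*r - 3*z^3 + z^2*(3*r + 26) + z*(-23*r - 15) - 8
(4) = -3*d + t^2 + t*(d - 10) + 21
(5) = -8*c^3 - 32*c^2 + 2*c + 8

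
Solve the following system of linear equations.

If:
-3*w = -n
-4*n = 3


Then:
n = -3/4
w = -1/4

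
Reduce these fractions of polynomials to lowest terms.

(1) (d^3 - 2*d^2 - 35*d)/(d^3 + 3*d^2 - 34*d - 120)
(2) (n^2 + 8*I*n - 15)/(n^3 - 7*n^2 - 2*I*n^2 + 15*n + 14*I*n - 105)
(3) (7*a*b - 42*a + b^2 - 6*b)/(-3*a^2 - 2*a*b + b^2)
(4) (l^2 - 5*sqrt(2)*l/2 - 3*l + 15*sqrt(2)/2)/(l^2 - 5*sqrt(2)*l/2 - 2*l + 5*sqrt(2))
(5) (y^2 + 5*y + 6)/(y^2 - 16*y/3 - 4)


(1) = (d^2 - 7*d)/(d^2 - 2*d - 24)
(2) = (n + 5*I)/(n^2 + n*(-7 - 5*I) + 35*I)
(3) = (-7*a*b + 42*a - b^2 + 6*b)/(3*a^2 + 2*a*b - b^2)
(4) = (4*l - 12)/(4*l - 8)
(5) = (3*y^2 + 15*y + 18)/(3*y^2 - 16*y - 12)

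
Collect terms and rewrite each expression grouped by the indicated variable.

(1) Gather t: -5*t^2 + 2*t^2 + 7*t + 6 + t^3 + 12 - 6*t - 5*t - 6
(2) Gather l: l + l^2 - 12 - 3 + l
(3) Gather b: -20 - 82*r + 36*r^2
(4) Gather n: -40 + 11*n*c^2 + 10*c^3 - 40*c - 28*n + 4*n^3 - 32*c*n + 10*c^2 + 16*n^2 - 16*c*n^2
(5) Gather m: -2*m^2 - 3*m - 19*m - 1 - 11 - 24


(1) = t^3 - 3*t^2 - 4*t + 12
(2) = l^2 + 2*l - 15
(3) = 36*r^2 - 82*r - 20
(4) = 10*c^3 + 10*c^2 - 40*c + 4*n^3 + n^2*(16 - 16*c) + n*(11*c^2 - 32*c - 28) - 40
(5) = -2*m^2 - 22*m - 36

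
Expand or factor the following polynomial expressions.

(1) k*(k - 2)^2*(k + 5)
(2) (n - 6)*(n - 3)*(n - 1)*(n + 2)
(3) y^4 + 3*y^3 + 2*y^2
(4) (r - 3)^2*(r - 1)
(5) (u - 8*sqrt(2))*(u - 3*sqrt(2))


(1) = k^4 + k^3 - 16*k^2 + 20*k
(2) = n^4 - 8*n^3 + 7*n^2 + 36*n - 36
(3) = y^2*(y + 1)*(y + 2)
(4) = r^3 - 7*r^2 + 15*r - 9
(5) = u^2 - 11*sqrt(2)*u + 48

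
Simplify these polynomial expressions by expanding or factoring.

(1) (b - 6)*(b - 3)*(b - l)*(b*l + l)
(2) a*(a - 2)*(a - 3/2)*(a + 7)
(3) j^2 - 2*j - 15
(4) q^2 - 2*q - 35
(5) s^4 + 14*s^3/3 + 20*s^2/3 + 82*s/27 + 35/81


(1) = b^4*l - b^3*l^2 - 8*b^3*l + 8*b^2*l^2 + 9*b^2*l - 9*b*l^2 + 18*b*l - 18*l^2
(2) = a^4 + 7*a^3/2 - 43*a^2/2 + 21*a
(3) = (j - 5)*(j + 3)
(4) = (q - 7)*(q + 5)
(5) = (s + 1/3)^2*(s + 5/3)*(s + 7/3)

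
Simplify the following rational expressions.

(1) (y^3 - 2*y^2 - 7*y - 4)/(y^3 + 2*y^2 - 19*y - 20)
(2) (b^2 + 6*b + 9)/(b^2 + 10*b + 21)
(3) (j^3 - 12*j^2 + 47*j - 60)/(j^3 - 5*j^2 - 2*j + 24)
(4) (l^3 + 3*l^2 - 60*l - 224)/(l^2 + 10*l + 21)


(1) = (y + 1)/(y + 5)
(2) = (b + 3)/(b + 7)
(3) = (j - 5)/(j + 2)
(4) = (l^2 - 4*l - 32)/(l + 3)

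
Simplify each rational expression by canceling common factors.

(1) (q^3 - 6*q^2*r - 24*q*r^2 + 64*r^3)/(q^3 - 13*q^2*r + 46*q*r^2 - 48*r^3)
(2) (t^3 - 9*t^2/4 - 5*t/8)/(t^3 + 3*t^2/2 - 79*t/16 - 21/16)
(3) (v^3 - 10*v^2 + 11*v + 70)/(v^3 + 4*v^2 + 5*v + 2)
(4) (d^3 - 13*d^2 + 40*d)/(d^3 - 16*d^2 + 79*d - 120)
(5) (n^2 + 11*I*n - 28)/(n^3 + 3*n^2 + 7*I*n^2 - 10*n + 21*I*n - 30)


(1) = (q + 4*r)/(q - 3*r)
(2) = (4*t^2 - 10*t)/(4*t^2 + 5*t - 21)
(3) = (v^2 - 12*v + 35)/(v^2 + 2*v + 1)
(4) = d/(d - 3)
(5) = (n^2 + 11*I*n - 28)/(n^3 + n^2*(3 + 7*I) + n*(-10 + 21*I) - 30)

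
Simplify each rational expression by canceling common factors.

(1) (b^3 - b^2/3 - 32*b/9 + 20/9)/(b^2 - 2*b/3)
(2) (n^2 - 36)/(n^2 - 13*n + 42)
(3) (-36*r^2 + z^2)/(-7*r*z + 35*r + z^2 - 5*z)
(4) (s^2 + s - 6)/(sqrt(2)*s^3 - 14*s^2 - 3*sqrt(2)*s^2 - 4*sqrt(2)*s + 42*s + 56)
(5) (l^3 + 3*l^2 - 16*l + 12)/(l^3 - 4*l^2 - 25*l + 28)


(1) = (3*b^2 + b - 10)/(3*b)
(2) = (n + 6)/(n - 7)
(3) = (-36*r^2 + z^2)/(-7*r*z + 35*r + z^2 - 5*z)
(4) = (s^2 + s - 6)/(sqrt(2)*s^3 + s^2*(-14 - 3*sqrt(2)) + s*(42 - 4*sqrt(2)) + 56)
(5) = (l^2 + 4*l - 12)/(l^2 - 3*l - 28)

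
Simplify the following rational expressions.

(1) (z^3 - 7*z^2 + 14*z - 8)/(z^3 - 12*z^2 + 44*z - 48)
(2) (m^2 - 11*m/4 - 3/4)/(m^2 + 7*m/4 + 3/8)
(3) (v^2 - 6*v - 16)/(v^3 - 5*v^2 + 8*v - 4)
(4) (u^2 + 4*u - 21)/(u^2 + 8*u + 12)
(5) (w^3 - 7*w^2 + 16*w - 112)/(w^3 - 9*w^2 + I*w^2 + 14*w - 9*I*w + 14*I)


(1) = (z - 1)/(z - 6)
(2) = (2*m - 6)/(2*m + 3)
(3) = (v^2 - 6*v - 16)/(v^3 - 5*v^2 + 8*v - 4)
(4) = (u^2 + 4*u - 21)/(u^2 + 8*u + 12)
(5) = (w^2 + 16)/(w^2 + w*(-2 + I) - 2*I)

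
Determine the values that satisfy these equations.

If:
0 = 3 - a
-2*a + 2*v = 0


Then:
a = 3
v = 3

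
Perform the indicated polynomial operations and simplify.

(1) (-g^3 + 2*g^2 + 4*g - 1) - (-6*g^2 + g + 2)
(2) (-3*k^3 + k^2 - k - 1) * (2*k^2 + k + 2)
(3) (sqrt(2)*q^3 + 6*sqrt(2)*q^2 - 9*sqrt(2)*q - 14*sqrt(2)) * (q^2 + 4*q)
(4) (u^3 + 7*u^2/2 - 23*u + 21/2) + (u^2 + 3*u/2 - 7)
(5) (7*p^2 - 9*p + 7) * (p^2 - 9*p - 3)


(1) = -g^3 + 8*g^2 + 3*g - 3
(2) = -6*k^5 - k^4 - 7*k^3 - k^2 - 3*k - 2
(3) = sqrt(2)*q^5 + 10*sqrt(2)*q^4 + 15*sqrt(2)*q^3 - 50*sqrt(2)*q^2 - 56*sqrt(2)*q
(4) = u^3 + 9*u^2/2 - 43*u/2 + 7/2
(5) = 7*p^4 - 72*p^3 + 67*p^2 - 36*p - 21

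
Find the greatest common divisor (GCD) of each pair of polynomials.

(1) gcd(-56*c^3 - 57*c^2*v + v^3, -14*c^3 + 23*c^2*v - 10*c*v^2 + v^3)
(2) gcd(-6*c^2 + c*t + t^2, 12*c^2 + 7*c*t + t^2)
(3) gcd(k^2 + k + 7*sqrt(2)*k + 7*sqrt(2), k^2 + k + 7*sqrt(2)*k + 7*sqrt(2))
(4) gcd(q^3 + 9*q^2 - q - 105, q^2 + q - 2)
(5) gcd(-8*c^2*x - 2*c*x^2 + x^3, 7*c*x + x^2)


(1) = 1
(2) = gcd((-2*c + t)*(3*c + t), (3*c + t)*(4*c + t)) = 3*c + t
(3) = k^2 + k*(1 + 7*sqrt(2)) + 7*sqrt(2)
(4) = 1
(5) = gcd(x*(-4*c + x)*(2*c + x), x*(7*c + x)) = x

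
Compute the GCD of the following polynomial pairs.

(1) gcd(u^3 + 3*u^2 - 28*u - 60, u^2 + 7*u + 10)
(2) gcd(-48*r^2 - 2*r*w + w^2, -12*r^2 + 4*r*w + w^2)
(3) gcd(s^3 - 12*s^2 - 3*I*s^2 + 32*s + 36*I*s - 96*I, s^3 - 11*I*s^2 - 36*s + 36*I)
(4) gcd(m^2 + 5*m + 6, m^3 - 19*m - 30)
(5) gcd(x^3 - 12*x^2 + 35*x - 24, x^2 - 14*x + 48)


(1) = u + 2
(2) = 6*r + w
(3) = gcd((s - 8)*(s - 4)*(s - 3*I), (s - 6*I)*(s - 3*I)*(s - 2*I)) = s - 3*I
(4) = m^2 + 5*m + 6
(5) = gcd((x - 8)*(x - 3)*(x - 1), (x - 8)*(x - 6)) = x - 8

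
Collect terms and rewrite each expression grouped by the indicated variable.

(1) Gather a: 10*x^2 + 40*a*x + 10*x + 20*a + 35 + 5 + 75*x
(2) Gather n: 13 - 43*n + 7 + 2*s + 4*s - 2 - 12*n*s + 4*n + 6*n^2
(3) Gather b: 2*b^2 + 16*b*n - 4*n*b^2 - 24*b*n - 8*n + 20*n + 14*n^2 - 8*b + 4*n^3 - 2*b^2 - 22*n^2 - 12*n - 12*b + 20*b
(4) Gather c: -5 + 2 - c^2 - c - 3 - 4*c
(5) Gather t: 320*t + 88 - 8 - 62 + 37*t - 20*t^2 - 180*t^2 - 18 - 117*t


(1) = a*(40*x + 20) + 10*x^2 + 85*x + 40
(2) = 6*n^2 + n*(-12*s - 39) + 6*s + 18
(3) = -4*b^2*n - 8*b*n + 4*n^3 - 8*n^2
(4) = -c^2 - 5*c - 6
(5) = -200*t^2 + 240*t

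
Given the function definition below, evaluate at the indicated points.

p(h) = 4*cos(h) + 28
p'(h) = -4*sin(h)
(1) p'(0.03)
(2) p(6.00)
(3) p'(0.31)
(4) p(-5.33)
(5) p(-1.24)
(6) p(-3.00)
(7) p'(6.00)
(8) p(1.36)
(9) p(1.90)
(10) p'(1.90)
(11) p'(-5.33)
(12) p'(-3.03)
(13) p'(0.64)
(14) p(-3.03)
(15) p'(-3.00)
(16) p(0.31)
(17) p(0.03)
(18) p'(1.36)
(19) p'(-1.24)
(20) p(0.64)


(1) = -0.12
(2) = 31.84
(3) = -1.22
(4) = 30.32
(5) = 29.30
(6) = 24.04
(7) = 1.12
(8) = 28.84
(9) = 26.71
(10) = -3.79
(11) = -3.26
(12) = 0.45
(13) = -2.39
(14) = 24.02
(15) = 0.56
(16) = 31.81
(17) = 32.00
(18) = -3.91
(19) = 3.78
(20) = 31.21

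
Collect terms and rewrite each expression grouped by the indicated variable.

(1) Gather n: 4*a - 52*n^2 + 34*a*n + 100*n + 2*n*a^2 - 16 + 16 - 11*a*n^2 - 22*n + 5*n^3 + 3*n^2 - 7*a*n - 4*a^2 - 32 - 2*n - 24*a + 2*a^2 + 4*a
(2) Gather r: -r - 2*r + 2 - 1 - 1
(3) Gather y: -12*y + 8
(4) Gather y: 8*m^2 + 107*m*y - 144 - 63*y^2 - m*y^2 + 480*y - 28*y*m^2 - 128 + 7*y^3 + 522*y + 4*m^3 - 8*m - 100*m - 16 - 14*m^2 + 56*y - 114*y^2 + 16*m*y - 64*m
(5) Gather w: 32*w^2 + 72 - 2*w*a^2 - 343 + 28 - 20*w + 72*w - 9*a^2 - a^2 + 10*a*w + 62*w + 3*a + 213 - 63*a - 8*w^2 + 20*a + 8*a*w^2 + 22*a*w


(1) = -2*a^2 - 16*a + 5*n^3 + n^2*(-11*a - 49) + n*(2*a^2 + 27*a + 76) - 32
(2) = -3*r
(3) = 8 - 12*y
(4) = 4*m^3 - 6*m^2 - 172*m + 7*y^3 + y^2*(-m - 177) + y*(-28*m^2 + 123*m + 1058) - 288
(5) = -10*a^2 - 40*a + w^2*(8*a + 24) + w*(-2*a^2 + 32*a + 114) - 30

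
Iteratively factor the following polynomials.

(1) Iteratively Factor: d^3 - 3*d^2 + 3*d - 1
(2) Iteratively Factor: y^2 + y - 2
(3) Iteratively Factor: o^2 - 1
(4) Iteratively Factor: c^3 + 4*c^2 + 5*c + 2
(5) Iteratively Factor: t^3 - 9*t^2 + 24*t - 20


(1) = (d - 1)*(d^2 - 2*d + 1) = (d - 1)^2*(d - 1)
(2) = (y + 2)*(y - 1)
(3) = (o - 1)*(o + 1)
(4) = (c + 1)*(c^2 + 3*c + 2) = (c + 1)^2*(c + 2)
(5) = (t - 2)*(t^2 - 7*t + 10) = (t - 5)*(t - 2)*(t - 2)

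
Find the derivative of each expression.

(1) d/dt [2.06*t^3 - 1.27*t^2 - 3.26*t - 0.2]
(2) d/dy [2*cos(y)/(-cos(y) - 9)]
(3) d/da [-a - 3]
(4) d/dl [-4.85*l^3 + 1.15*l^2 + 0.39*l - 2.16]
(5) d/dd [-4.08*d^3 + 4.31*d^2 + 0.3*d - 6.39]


(1) = 6.18*t^2 - 2.54*t - 3.26
(2) = 18*sin(y)/(cos(y) + 9)^2
(3) = -1
(4) = -14.55*l^2 + 2.3*l + 0.39
(5) = -12.24*d^2 + 8.62*d + 0.3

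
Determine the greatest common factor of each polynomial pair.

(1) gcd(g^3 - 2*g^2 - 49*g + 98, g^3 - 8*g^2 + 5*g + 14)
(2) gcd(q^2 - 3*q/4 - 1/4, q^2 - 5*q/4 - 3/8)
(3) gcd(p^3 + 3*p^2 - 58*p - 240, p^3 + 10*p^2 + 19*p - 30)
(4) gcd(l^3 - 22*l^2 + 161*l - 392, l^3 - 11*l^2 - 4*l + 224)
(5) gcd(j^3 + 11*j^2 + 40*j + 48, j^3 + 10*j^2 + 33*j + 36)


(1) = gcd((g - 7)*(g - 2)*(g + 7), (g - 7)*(g - 2)*(g + 1)) = g^2 - 9*g + 14
(2) = q + 1/4
(3) = p^2 + 11*p + 30
(4) = gcd((l - 8)*(l - 7)^2, (l - 8)*(l - 7)*(l + 4)) = l^2 - 15*l + 56
(5) = gcd((j + 3)*(j + 4)^2, (j + 3)^2*(j + 4)) = j^2 + 7*j + 12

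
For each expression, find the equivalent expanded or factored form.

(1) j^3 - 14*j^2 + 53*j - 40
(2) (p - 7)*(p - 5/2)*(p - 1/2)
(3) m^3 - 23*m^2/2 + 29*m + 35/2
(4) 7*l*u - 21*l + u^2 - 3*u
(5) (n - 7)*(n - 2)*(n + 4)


(1) = (j - 8)*(j - 5)*(j - 1)
(2) = p^3 - 10*p^2 + 89*p/4 - 35/4
(3) = (m - 7)*(m - 5)*(m + 1/2)
(4) = (7*l + u)*(u - 3)
(5) = n^3 - 5*n^2 - 22*n + 56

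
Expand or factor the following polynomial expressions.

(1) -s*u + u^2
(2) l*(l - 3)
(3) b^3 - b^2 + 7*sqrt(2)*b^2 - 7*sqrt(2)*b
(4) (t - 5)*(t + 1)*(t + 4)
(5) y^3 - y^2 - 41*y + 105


(1) = u*(-s + u)
(2) = l^2 - 3*l
(3) = b*(b - 1)*(b + 7*sqrt(2))
(4) = t^3 - 21*t - 20
(5) = (y - 5)*(y - 3)*(y + 7)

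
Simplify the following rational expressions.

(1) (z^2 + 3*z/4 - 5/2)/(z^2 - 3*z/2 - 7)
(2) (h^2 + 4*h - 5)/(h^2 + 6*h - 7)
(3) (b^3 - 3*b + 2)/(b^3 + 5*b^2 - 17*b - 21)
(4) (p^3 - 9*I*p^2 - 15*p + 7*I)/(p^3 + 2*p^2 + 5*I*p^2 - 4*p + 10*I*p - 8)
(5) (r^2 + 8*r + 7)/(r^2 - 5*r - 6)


(1) = (4*z - 5)/(4*z - 14)
(2) = (h + 5)/(h + 7)
(3) = (b^3 - 3*b + 2)/(b^3 + 5*b^2 - 17*b - 21)
(4) = (p^3 - 9*I*p^2 - 15*p + 7*I)/(p^3 + p^2*(2 + 5*I) + p*(-4 + 10*I) - 8)
(5) = (r + 7)/(r - 6)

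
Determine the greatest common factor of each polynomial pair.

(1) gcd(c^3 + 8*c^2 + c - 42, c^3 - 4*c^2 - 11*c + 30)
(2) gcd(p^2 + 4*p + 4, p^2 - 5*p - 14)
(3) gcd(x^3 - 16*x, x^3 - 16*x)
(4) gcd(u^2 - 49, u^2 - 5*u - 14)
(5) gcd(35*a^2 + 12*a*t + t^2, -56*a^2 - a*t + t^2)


(1) = gcd((c - 2)*(c + 3)*(c + 7), (c - 5)*(c - 2)*(c + 3)) = c^2 + c - 6
(2) = p + 2
(3) = x^3 - 16*x
(4) = gcd((u - 7)*(u + 7), (u - 7)*(u + 2)) = u - 7
(5) = gcd((5*a + t)*(7*a + t), (-8*a + t)*(7*a + t)) = 7*a + t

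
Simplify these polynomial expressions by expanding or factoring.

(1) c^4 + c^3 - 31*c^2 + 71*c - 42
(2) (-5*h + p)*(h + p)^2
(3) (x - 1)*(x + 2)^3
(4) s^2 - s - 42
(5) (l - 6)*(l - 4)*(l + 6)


(1) = (c - 3)*(c - 2)*(c - 1)*(c + 7)
(2) = -5*h^3 - 9*h^2*p - 3*h*p^2 + p^3
(3) = x^4 + 5*x^3 + 6*x^2 - 4*x - 8
(4) = (s - 7)*(s + 6)
(5) = l^3 - 4*l^2 - 36*l + 144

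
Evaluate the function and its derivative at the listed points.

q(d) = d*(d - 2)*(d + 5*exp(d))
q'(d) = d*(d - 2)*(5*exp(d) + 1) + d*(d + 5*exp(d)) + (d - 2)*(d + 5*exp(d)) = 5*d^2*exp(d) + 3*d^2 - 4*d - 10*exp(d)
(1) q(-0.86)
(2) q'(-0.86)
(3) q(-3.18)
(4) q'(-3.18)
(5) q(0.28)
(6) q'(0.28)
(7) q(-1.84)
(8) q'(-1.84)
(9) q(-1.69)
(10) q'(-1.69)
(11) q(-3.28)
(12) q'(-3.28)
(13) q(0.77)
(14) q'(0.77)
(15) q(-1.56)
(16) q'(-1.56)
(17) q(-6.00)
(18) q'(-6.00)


(1) = 3.09
(2) = 2.99
(3) = -48.96
(4) = 44.74
(5) = -3.32
(6) = -13.60
(7) = -7.39
(8) = 18.62
(9) = -4.79
(10) = 16.12
(11) = -53.55
(12) = 47.04
(13) = -10.96
(14) = -16.50
(15) = -2.83
(16) = 14.00
(17) = -287.41
(18) = 132.42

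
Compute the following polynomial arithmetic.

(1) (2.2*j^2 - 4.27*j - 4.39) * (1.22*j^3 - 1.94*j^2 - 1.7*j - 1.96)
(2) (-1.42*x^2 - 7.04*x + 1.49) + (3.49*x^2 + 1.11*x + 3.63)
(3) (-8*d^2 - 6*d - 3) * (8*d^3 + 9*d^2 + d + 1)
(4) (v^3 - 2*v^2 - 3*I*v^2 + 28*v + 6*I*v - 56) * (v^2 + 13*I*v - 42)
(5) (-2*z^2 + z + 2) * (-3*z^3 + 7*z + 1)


(1) = 2.684*j^5 - 9.4774*j^4 - 0.812*j^3 + 11.4636*j^2 + 15.8322*j + 8.6044
(2) = 2.07*x^2 - 5.93*x + 5.12
(3) = -64*d^5 - 120*d^4 - 86*d^3 - 41*d^2 - 9*d - 3
(4) = v^5 - 2*v^4 + 10*I*v^4 + 25*v^3 - 20*I*v^3 - 50*v^2 + 490*I*v^2 - 1176*v - 980*I*v + 2352
(5) = 6*z^5 - 3*z^4 - 20*z^3 + 5*z^2 + 15*z + 2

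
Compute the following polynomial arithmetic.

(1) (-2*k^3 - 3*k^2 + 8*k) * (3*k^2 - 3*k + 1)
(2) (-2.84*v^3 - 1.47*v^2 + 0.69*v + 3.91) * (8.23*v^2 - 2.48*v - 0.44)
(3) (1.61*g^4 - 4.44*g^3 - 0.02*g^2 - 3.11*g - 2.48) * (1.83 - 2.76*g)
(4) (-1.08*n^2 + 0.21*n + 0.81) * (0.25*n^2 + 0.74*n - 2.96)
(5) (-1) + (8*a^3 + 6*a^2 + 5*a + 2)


(1) = -6*k^5 - 3*k^4 + 31*k^3 - 27*k^2 + 8*k
(2) = -23.3732*v^5 - 5.0549*v^4 + 10.5739*v^3 + 31.1149*v^2 - 10.0004*v - 1.7204
(3) = -4.4436*g^5 + 15.2007*g^4 - 8.07*g^3 + 8.547*g^2 + 1.1535*g - 4.5384
(4) = -0.27*n^4 - 0.7467*n^3 + 3.5547*n^2 - 0.0222*n - 2.3976
(5) = 8*a^3 + 6*a^2 + 5*a + 1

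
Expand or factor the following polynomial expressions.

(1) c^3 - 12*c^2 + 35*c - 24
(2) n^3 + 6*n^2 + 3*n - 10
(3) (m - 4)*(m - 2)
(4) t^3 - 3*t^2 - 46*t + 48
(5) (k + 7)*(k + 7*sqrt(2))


(1) = (c - 8)*(c - 3)*(c - 1)
(2) = (n - 1)*(n + 2)*(n + 5)
(3) = m^2 - 6*m + 8
(4) = (t - 8)*(t - 1)*(t + 6)
(5) = k^2 + 7*k + 7*sqrt(2)*k + 49*sqrt(2)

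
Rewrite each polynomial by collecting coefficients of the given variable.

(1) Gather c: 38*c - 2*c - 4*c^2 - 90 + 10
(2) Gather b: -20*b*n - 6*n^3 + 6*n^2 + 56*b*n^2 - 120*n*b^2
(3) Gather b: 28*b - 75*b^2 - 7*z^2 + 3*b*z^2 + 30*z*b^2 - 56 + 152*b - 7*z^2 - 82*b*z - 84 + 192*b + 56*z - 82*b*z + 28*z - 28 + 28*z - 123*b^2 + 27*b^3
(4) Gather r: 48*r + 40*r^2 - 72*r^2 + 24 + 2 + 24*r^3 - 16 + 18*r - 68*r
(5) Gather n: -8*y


(1) = -4*c^2 + 36*c - 80
(2) = -120*b^2*n + b*(56*n^2 - 20*n) - 6*n^3 + 6*n^2
(3) = 27*b^3 + b^2*(30*z - 198) + b*(3*z^2 - 164*z + 372) - 14*z^2 + 112*z - 168
(4) = 24*r^3 - 32*r^2 - 2*r + 10
(5) = -8*y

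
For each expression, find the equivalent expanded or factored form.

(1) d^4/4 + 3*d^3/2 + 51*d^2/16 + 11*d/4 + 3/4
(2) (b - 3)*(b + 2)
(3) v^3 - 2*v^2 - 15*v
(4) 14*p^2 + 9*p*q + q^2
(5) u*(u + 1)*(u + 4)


(1) = (d/2 + 1/4)*(d/2 + 1)*(d + 3/2)*(d + 2)
(2) = b^2 - b - 6
(3) = v*(v - 5)*(v + 3)
(4) = (2*p + q)*(7*p + q)
(5) = u^3 + 5*u^2 + 4*u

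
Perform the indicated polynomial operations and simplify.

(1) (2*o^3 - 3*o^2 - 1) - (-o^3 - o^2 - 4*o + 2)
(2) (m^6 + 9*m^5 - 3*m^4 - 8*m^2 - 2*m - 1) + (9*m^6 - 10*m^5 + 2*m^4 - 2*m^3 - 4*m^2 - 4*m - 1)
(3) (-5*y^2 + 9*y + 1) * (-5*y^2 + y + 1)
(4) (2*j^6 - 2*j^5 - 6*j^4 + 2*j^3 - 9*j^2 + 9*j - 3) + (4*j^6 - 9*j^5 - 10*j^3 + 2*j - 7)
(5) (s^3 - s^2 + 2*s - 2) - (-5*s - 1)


(1) = 3*o^3 - 2*o^2 + 4*o - 3
(2) = 10*m^6 - m^5 - m^4 - 2*m^3 - 12*m^2 - 6*m - 2
(3) = 25*y^4 - 50*y^3 - y^2 + 10*y + 1
(4) = 6*j^6 - 11*j^5 - 6*j^4 - 8*j^3 - 9*j^2 + 11*j - 10
(5) = s^3 - s^2 + 7*s - 1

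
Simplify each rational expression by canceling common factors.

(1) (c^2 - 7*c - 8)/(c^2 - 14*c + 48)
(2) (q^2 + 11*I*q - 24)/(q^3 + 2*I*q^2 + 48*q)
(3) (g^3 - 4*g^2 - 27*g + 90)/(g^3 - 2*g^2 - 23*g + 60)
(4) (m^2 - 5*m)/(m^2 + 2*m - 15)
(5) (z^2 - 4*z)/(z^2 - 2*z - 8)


(1) = (c + 1)/(c - 6)
(2) = (q + 3*I)/(q^2 - 6*I*q)
(3) = (g - 6)/(g - 4)
(4) = (m^2 - 5*m)/(m^2 + 2*m - 15)
(5) = z/(z + 2)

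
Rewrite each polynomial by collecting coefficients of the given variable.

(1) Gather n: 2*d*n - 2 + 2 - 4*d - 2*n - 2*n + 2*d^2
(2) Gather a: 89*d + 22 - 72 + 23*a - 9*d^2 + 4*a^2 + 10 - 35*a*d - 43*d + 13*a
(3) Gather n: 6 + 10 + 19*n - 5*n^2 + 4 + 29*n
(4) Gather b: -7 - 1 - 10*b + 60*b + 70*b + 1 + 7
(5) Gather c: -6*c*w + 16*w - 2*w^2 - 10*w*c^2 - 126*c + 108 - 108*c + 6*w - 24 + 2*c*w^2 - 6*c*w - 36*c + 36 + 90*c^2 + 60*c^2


(1) = 2*d^2 - 4*d + n*(2*d - 4)
(2) = 4*a^2 + a*(36 - 35*d) - 9*d^2 + 46*d - 40
(3) = -5*n^2 + 48*n + 20
(4) = 120*b
(5) = c^2*(150 - 10*w) + c*(2*w^2 - 12*w - 270) - 2*w^2 + 22*w + 120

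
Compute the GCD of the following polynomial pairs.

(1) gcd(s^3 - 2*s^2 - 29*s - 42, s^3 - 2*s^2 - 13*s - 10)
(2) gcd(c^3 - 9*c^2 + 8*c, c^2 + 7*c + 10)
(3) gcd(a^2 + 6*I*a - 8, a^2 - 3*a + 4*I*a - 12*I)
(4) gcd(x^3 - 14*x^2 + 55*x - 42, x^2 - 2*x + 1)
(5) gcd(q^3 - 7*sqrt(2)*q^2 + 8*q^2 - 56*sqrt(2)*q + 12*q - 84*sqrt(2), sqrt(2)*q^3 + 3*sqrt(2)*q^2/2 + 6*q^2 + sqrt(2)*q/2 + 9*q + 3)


(1) = gcd((s - 7)*(s + 2)*(s + 3), (s - 5)*(s + 1)*(s + 2)) = s + 2
(2) = 1
(3) = a + 4*I
(4) = x - 1
(5) = 1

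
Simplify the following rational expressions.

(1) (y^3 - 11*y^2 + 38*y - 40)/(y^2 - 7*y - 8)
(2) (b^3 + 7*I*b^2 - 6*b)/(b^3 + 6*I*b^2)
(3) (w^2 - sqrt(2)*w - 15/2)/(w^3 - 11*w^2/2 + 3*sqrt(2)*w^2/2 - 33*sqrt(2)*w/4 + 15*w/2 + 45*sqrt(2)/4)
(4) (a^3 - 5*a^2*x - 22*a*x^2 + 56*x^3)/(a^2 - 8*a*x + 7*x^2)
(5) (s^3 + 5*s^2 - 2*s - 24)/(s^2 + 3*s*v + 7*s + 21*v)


(1) = (y^3 - 11*y^2 + 38*y - 40)/(y^2 - 7*y - 8)
(2) = (b + I)/b
(3) = (8*w - 20*sqrt(2))/(8*w^2 - 44*w + 60)
(4) = (-a^2 - 2*a*x + 8*x^2)/(-a + x)
(5) = (s^3 + 5*s^2 - 2*s - 24)/(s^2 + 3*s*v + 7*s + 21*v)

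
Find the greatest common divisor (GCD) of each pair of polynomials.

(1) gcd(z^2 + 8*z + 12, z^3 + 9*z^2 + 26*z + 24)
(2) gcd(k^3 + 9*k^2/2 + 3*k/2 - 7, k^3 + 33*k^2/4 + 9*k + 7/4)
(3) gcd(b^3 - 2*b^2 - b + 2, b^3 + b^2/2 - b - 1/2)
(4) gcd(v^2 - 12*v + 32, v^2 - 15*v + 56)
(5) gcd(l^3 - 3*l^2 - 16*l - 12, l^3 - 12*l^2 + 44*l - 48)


(1) = z + 2
(2) = gcd((k - 1)*(k + 2)*(k + 7/2), (k + 1/4)*(k + 1)*(k + 7)) = 1
(3) = b^2 - 1
(4) = v - 8
(5) = gcd((l - 6)*(l + 1)*(l + 2), (l - 6)*(l - 4)*(l - 2)) = l - 6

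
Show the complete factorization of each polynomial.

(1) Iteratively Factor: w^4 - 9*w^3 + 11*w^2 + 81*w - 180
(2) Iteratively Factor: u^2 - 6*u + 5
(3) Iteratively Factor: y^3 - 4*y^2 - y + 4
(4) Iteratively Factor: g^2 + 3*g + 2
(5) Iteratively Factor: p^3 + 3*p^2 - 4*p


(1) = (w - 4)*(w^3 - 5*w^2 - 9*w + 45) = (w - 4)*(w - 3)*(w^2 - 2*w - 15) = (w - 4)*(w - 3)*(w + 3)*(w - 5)
(2) = (u - 1)*(u - 5)
(3) = (y + 1)*(y^2 - 5*y + 4) = (y - 1)*(y + 1)*(y - 4)
(4) = (g + 2)*(g + 1)
(5) = (p - 1)*(p^2 + 4*p) = (p - 1)*(p + 4)*(p)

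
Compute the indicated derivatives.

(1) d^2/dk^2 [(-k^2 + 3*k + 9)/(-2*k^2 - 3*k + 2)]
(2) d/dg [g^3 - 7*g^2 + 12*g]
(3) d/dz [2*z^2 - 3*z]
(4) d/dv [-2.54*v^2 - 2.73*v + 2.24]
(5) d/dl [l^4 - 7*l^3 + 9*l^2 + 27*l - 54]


(1) = 2*(-18*k^3 - 96*k^2 - 198*k - 131)/(8*k^6 + 36*k^5 + 30*k^4 - 45*k^3 - 30*k^2 + 36*k - 8)
(2) = 3*g^2 - 14*g + 12
(3) = 4*z - 3
(4) = -5.08*v - 2.73
(5) = 4*l^3 - 21*l^2 + 18*l + 27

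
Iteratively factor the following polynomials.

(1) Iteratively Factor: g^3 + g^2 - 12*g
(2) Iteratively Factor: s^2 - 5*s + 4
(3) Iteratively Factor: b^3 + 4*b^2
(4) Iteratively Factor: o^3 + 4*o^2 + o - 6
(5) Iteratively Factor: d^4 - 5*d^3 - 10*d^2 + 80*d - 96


(1) = (g + 4)*(g^2 - 3*g) = (g - 3)*(g + 4)*(g)
(2) = (s - 4)*(s - 1)
(3) = (b)*(b^2 + 4*b) = b*(b + 4)*(b)
(4) = (o + 2)*(o^2 + 2*o - 3) = (o + 2)*(o + 3)*(o - 1)
(5) = (d - 4)*(d^3 - d^2 - 14*d + 24) = (d - 4)*(d - 3)*(d^2 + 2*d - 8) = (d - 4)*(d - 3)*(d - 2)*(d + 4)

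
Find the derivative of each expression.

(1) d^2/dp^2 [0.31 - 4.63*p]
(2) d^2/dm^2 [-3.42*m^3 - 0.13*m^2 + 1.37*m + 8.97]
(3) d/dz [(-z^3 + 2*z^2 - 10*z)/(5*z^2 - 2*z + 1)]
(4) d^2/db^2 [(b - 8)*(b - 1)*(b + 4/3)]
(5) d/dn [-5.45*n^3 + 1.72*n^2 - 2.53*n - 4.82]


(1) = 0
(2) = -20.52*m - 0.26
(3) = (-5*z^4 + 4*z^3 + 43*z^2 + 4*z - 10)/(25*z^4 - 20*z^3 + 14*z^2 - 4*z + 1)
(4) = 6*b - 46/3
(5) = -16.35*n^2 + 3.44*n - 2.53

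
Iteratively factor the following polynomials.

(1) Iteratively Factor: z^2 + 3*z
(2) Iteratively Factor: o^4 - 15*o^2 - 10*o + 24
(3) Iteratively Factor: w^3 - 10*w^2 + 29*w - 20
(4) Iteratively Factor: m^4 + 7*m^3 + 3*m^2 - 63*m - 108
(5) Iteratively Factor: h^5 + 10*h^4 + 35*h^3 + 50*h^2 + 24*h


(1) = (z)*(z + 3)
(2) = (o - 1)*(o^3 + o^2 - 14*o - 24) = (o - 4)*(o - 1)*(o^2 + 5*o + 6) = (o - 4)*(o - 1)*(o + 2)*(o + 3)
(3) = (w - 1)*(w^2 - 9*w + 20) = (w - 5)*(w - 1)*(w - 4)
(4) = (m - 3)*(m^3 + 10*m^2 + 33*m + 36) = (m - 3)*(m + 4)*(m^2 + 6*m + 9) = (m - 3)*(m + 3)*(m + 4)*(m + 3)
(5) = (h + 3)*(h^4 + 7*h^3 + 14*h^2 + 8*h) = (h + 2)*(h + 3)*(h^3 + 5*h^2 + 4*h) = (h + 2)*(h + 3)*(h + 4)*(h^2 + h) = (h + 1)*(h + 2)*(h + 3)*(h + 4)*(h)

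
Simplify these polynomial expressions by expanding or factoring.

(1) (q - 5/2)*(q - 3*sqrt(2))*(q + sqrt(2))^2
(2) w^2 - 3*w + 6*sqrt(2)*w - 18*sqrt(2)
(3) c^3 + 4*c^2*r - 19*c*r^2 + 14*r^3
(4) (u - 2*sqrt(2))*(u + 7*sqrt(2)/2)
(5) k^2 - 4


(1) = q^4 - 5*q^3/2 - sqrt(2)*q^3 - 10*q^2 + 5*sqrt(2)*q^2/2 - 6*sqrt(2)*q + 25*q + 15*sqrt(2)
(2) = (w - 3)*(w + 6*sqrt(2))
(3) = (c - 2*r)*(c - r)*(c + 7*r)
(4) = u^2 + 3*sqrt(2)*u/2 - 14
(5) = (k - 2)*(k + 2)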